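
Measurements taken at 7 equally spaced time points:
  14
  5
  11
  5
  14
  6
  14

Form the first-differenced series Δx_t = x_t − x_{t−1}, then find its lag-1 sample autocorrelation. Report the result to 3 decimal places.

-0.773

First differences Δx: -9, 6, -6, 9, -8, 8
Mean of differences = 0.0000
Numerator Σ(Δx_t−Δx̄)(Δx_{t+1}−Δx̄) = -280.0000
Denominator Σ(Δx_t−Δx̄)² = 362.0000
r_1(Δx) = -280.0000 / 362.0000 = -0.773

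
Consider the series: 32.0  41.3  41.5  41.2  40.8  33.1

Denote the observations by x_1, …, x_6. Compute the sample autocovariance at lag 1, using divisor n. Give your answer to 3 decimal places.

-0.994

Mean x̄ = (32.0 + 41.3 + 41.5 + 41.2 + 40.8 + 33.1)/6 = 38.3167
Deviations: -6.3167, 2.9833, 3.1833, 2.8833, 2.4833, -5.2167
Σ_{t=1}^{5}(x_t−x̄)(x_{t+1}−x̄) = -5.9636
γ_1 = -5.9636 / 6 = -0.994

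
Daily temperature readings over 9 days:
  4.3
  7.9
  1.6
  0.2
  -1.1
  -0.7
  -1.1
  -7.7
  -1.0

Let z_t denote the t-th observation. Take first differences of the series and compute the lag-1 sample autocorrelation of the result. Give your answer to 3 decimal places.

-0.460

First differences Δz: 3.6, -6.3, -1.4, -1.3, 0.4, -0.4, -6.6, 6.7
Mean of differences = -0.6625
Numerator Σ(Δz_t−Δz̄)(Δz_{t+1}−Δz̄) = -65.0739
Denominator Σ(Δz_t−Δz̄)² = 141.5588
r_1(Δz) = -65.0739 / 141.5588 = -0.460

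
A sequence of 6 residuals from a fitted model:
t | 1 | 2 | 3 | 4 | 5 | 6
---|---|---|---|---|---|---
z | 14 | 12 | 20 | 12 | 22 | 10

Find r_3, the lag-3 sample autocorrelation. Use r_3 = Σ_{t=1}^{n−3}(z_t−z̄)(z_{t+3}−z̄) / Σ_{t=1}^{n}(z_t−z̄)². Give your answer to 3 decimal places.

-0.364

Mean z̄ = (14 + 12 + 20 + 12 + 22 + 10)/6 = 15.0000
Numerator Σ_{t=1}^{3}(z_t−z̄)(z_{t+3}−z̄) = -43.0000
Denominator Σ(z_t−z̄)² = 118.0000
r_3 = -43.0000 / 118.0000 = -0.364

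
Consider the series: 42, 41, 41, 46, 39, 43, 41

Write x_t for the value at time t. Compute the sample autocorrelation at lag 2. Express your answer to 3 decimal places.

0.207

Mean x̄ = (42 + 41 + 41 + 46 + 39 + 43 + 41)/7 = 41.8571
Deviations from mean: 0.1429, -0.8571, -0.8571, 4.1429, -2.8571, 1.1429, -0.8571
Numerator Σ_{t=1}^{5}(x_t−x̄)(x_{t+2}−x̄) = 5.9592
Denominator Σ(x_t−x̄)² = 28.8571
r_2 = 5.9592 / 28.8571 = 0.207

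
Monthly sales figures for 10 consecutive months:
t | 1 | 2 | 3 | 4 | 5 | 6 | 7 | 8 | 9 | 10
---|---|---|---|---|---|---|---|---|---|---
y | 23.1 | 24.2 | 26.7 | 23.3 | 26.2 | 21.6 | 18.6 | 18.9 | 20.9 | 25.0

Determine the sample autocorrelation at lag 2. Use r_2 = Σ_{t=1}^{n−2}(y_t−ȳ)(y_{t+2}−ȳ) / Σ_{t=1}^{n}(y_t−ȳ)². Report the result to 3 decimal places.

Mean ȳ = (23.1 + 24.2 + 26.7 + 23.3 + 26.2 + 21.6 + 18.6 + 18.9 + 20.9 + 25.0)/10 = 22.8500
Numerator Σ_{t=1}^{8}(y_t−ȳ)(y_{t+2}−ȳ) = 4.4000
Denominator Σ(y_t−ȳ)² = 71.7850
r_2 = 4.4000 / 71.7850 = 0.061

0.061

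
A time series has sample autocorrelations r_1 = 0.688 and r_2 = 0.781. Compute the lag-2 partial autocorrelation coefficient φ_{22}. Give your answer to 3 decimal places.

φ_{22} = (r_2 − r_1²) / (1 − r_1²)
r_1² = (0.688)² = 0.473344
Numerator = 0.781 − 0.4733 = 0.3077; denominator = 1 − 0.4733 = 0.5267
φ_{22} = 0.3077 / 0.5267 = 0.584

0.584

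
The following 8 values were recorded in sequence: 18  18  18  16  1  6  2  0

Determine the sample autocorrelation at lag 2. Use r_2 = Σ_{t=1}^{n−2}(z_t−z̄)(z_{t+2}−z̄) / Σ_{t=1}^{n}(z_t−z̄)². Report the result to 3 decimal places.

0.262

Mean z̄ = (18 + 18 + 18 + 16 + 1 + 6 + 2 + 0)/8 = 9.8750
Deviations from mean: 8.1250, 8.1250, 8.1250, 6.1250, -8.8750, -3.8750, -7.8750, -9.8750
Numerator Σ_{t=1}^{6}(z_t−z̄)(z_{t+2}−z̄) = 128.0938
Denominator Σ(z_t−z̄)² = 488.8750
r_2 = 128.0938 / 488.8750 = 0.262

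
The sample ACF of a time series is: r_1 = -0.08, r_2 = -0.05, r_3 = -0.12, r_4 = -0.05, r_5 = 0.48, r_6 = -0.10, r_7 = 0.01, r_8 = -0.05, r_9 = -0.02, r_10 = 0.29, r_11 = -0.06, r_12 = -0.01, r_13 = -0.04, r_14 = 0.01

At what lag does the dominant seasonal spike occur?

5

The largest autocorrelation is r_5 = 0.48, with a weaker echo at lag 10 (0.29); the remaining lags stay at or below 0.01.
The dominant spike at lag 5 indicates a seasonal period of 5.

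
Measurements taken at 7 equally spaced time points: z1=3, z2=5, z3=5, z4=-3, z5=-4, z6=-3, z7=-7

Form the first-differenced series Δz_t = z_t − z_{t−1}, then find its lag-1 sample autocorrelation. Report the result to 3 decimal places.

First differences Δz: 2, 0, -8, -1, 1, -4
Mean of differences = -1.6667
Numerator Σ(Δz_t−Δz̄)(Δz_{t+1}−Δz̄) = -13.1111
Denominator Σ(Δz_t−Δz̄)² = 69.3333
r_1(Δz) = -13.1111 / 69.3333 = -0.189

-0.189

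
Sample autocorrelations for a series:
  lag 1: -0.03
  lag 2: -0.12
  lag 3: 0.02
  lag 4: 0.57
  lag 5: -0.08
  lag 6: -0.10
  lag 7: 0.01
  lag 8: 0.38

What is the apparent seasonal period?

The largest autocorrelation is r_4 = 0.57, with a weaker echo at lag 8 (0.38); the remaining lags stay at or below 0.02.
The dominant spike at lag 4 indicates a seasonal period of 4.

4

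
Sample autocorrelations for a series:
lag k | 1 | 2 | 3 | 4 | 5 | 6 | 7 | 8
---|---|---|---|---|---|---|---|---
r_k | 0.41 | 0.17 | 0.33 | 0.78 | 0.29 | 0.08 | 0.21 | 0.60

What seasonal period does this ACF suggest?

4

The largest autocorrelation is r_4 = 0.78, with a weaker echo at lag 8 (0.60); the remaining lags stay at or below 0.41. The elevated value at lag 1 (0.41), dropping to 0.17 at lag 2, reflects decaying short-term dependence rather than seasonality.
The dominant spike at lag 4 indicates a seasonal period of 4.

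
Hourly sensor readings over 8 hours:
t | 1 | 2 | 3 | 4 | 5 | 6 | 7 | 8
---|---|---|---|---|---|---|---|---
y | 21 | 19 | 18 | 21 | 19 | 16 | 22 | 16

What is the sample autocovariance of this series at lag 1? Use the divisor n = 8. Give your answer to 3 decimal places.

-2.500

Mean ȳ = (21 + 19 + 18 + 21 + 19 + 16 + 22 + 16)/8 = 19.0000
Deviations: 2.0000, 0.0000, -1.0000, 2.0000, 0.0000, -3.0000, 3.0000, -3.0000
Σ_{t=1}^{7}(y_t−ȳ)(y_{t+1}−ȳ) = -20.0000
γ_1 = -20.0000 / 8 = -2.500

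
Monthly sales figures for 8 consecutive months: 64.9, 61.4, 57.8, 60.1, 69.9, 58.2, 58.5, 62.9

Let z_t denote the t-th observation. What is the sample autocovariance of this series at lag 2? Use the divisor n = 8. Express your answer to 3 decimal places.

-8.601

Mean z̄ = (64.9 + 61.4 + 57.8 + 60.1 + 69.9 + 58.2 + 58.5 + 62.9)/8 = 61.7125
Σ_{t=1}^{6}(z_t−z̄)(z_{t+2}−z̄) = -68.8103
γ_2 = -68.8103 / 8 = -8.601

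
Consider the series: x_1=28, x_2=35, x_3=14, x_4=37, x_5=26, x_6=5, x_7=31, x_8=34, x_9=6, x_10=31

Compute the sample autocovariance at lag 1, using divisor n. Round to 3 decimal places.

Mean x̄ = (28 + 35 + 14 + 37 + 26 + 5 + 31 + 34 + 6 + 31)/10 = 24.7000
Σ_{t=1}^{9}(x_t−x̄)(x_{t+1}−x̄) = -574.6900
γ_1 = -574.6900 / 10 = -57.469

-57.469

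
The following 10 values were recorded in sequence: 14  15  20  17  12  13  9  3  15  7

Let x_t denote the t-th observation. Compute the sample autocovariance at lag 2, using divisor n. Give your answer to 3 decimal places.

6.150

Mean x̄ = (14 + 15 + 20 + 17 + 12 + 13 + 9 + 3 + 15 + 7)/10 = 12.5000
Σ_{t=1}^{8}(x_t−x̄)(x_{t+2}−x̄) = 61.5000
γ_2 = 61.5000 / 10 = 6.150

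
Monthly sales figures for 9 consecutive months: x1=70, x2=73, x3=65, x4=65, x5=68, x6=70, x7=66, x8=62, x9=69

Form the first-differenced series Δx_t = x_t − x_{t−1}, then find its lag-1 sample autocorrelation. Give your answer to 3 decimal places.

First differences Δx: 3, -8, 0, 3, 2, -4, -4, 7
Mean of differences = -0.1250
Numerator Σ(Δx_t−Δx̄)(Δx_{t+1}−Δx̄) = -39.3906
Denominator Σ(Δx_t−Δx̄)² = 166.8750
r_1(Δx) = -39.3906 / 166.8750 = -0.236

-0.236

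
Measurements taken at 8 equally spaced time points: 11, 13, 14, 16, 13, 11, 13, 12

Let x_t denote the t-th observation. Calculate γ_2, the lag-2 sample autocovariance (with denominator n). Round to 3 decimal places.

-0.723

Mean x̄ = (11 + 13 + 14 + 16 + 13 + 11 + 13 + 12)/8 = 12.8750
Σ_{t=1}^{6}(x_t−x̄)(x_{t+2}−x̄) = -5.7813
γ_2 = -5.7813 / 8 = -0.723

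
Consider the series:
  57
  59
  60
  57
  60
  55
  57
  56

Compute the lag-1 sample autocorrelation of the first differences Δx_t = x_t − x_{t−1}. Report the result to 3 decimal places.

-0.706

First differences Δx: 2, 1, -3, 3, -5, 2, -1
Mean of differences = -0.1429
Numerator Σ(Δx_t−Δx̄)(Δx_{t+1}−Δx̄) = -37.3061
Denominator Σ(Δx_t−Δx̄)² = 52.8571
r_1(Δx) = -37.3061 / 52.8571 = -0.706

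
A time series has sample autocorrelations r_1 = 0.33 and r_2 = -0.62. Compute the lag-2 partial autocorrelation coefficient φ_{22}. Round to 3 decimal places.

-0.818

φ_{22} = (r_2 − r_1²) / (1 − r_1²)
r_1² = (0.33)² = 0.1089
Numerator = -0.62 − 0.1089 = -0.7289; denominator = 1 − 0.1089 = 0.8911
φ_{22} = -0.7289 / 0.8911 = -0.818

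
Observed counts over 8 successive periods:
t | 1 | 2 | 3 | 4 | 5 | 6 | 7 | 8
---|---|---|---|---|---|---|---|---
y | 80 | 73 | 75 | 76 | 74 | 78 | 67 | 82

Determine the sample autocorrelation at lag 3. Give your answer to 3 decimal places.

Mean ȳ = (80 + 73 + 75 + 76 + 74 + 78 + 67 + 82)/8 = 75.6250
Deviations from mean: 4.3750, -2.6250, -0.6250, 0.3750, -1.6250, 2.3750, -8.6250, 6.3750
Numerator Σ_{t=1}^{5}(y_t−ȳ)(y_{t+3}−ȳ) = -9.1719
Denominator Σ(y_t−ȳ)² = 149.8750
r_3 = -9.1719 / 149.8750 = -0.061

-0.061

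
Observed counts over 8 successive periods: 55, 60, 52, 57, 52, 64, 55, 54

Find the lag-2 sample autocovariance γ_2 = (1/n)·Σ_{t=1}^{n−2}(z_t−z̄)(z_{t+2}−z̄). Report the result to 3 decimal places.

2.480

Mean z̄ = (55 + 60 + 52 + 57 + 52 + 64 + 55 + 54)/8 = 56.1250
Deviations: -1.1250, 3.8750, -4.1250, 0.8750, -4.1250, 7.8750, -1.1250, -2.1250
Σ_{t=1}^{6}(z_t−z̄)(z_{t+2}−z̄) = 19.8438
γ_2 = 19.8438 / 8 = 2.480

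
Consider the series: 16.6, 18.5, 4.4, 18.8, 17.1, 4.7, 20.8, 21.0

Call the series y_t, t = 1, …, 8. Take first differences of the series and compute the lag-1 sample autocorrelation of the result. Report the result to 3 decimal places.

First differences Δy: 1.9, -14.1, 14.4, -1.7, -12.4, 16.1, 0.2
Mean of differences = 0.6286
Numerator Σ(Δy_t−Δȳ)(Δy_{t+1}−Δȳ) = -431.4908
Denominator Σ(Δy_t−Δȳ)² = 822.9143
r_1(Δy) = -431.4908 / 822.9143 = -0.524

-0.524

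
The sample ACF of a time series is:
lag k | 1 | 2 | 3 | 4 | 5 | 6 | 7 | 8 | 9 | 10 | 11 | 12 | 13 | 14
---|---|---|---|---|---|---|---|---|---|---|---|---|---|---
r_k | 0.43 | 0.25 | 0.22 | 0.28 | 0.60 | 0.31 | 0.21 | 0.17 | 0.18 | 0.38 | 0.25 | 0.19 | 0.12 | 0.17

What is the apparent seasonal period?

The largest autocorrelation is r_5 = 0.60; the remaining lags stay at or below 0.43. The elevated value at lag 1 (0.43), dropping to 0.25 at lag 2, reflects decaying short-term dependence rather than seasonality.
The dominant spike at lag 5 indicates a seasonal period of 5.

5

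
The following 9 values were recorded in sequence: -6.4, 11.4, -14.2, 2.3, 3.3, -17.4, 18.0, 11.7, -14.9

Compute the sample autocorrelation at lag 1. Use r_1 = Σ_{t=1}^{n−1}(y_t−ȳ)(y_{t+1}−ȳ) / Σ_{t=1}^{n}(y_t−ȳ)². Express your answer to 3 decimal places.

-0.426

Mean ȳ = (-6.4 + 11.4 − 14.2 + 2.3 + 3.3 − 17.4 + 18.0 + 11.7 − 14.9)/9 = -0.6889
Numerator Σ_{t=1}^{8}(y_t−ȳ)(y_{t+1}−ȳ) = -584.3323
Denominator Σ(y_t−ȳ)² = 1370.1289
r_1 = -584.3323 / 1370.1289 = -0.426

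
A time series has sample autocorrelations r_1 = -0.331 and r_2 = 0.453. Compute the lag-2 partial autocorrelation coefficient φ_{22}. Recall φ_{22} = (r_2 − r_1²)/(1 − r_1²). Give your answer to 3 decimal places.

0.386

φ_{22} = (r_2 − r_1²) / (1 − r_1²)
r_1² = (-0.331)² = 0.109561
Numerator = 0.453 − 0.1096 = 0.3434; denominator = 1 − 0.1096 = 0.8904
φ_{22} = 0.3434 / 0.8904 = 0.386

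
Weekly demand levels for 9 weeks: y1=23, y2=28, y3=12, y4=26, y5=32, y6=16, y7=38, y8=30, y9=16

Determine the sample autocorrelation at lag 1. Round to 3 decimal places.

Mean ȳ = (23 + 28 + 12 + 26 + 32 + 16 + 38 + 30 + 16)/9 = 24.5556
Numerator Σ_{t=1}^{8}(y_t−ȳ)(y_{t+1}−ȳ) = -208.0864
Denominator Σ(y_t−ȳ)² = 586.2222
r_1 = -208.0864 / 586.2222 = -0.355

-0.355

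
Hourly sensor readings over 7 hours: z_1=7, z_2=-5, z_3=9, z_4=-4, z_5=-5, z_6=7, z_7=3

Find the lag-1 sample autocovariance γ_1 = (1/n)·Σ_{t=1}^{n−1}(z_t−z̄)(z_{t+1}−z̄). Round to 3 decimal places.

Mean z̄ = (7 − 5 + 9 − 4 − 5 + 7 + 3)/7 = 1.7143
Deviations: 5.2857, -6.7143, 7.2857, -5.7143, -6.7143, 5.2857, 1.2857
Σ_{t=1}^{6}(z_t−z̄)(z_{t+1}−z̄) = -116.3673
γ_1 = -116.3673 / 7 = -16.624

-16.624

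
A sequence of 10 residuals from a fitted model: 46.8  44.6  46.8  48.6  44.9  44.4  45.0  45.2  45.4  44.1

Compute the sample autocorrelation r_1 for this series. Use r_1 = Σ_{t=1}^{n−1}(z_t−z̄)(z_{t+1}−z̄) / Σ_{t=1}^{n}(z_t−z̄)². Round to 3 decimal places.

Mean z̄ = (46.8 + 44.6 + 46.8 + 48.6 + 44.9 + 44.4 + 45.0 + 45.2 + 45.4 + 44.1)/10 = 45.5800
Numerator Σ_{t=1}^{9}(z_t−z̄)(z_{t+1}−z̄) = 1.2816
Denominator Σ(z_t−z̄)² = 17.6160
r_1 = 1.2816 / 17.6160 = 0.073

0.073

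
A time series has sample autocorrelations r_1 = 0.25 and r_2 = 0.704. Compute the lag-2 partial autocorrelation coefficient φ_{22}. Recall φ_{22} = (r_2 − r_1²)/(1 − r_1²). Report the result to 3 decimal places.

0.684

φ_{22} = (r_2 − r_1²) / (1 − r_1²)
r_1² = (0.25)² = 0.0625
Numerator = 0.704 − 0.0625 = 0.6415; denominator = 1 − 0.0625 = 0.9375
φ_{22} = 0.6415 / 0.9375 = 0.684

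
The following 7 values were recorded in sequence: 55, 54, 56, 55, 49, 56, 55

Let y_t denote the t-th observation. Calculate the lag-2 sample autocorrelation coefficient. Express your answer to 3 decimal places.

-0.299

Mean ȳ = (55 + 54 + 56 + 55 + 49 + 56 + 55)/7 = 54.2857
Σ(y_t−ȳ)(y_{t+2}−ȳ) = (1.2245) + (-0.2041) + (-9.0612) + (1.2245) + (-3.7755) = -10.5918
Denominator Σ(y_t−ȳ)² = 35.4286
r_2 = -10.5918 / 35.4286 = -0.299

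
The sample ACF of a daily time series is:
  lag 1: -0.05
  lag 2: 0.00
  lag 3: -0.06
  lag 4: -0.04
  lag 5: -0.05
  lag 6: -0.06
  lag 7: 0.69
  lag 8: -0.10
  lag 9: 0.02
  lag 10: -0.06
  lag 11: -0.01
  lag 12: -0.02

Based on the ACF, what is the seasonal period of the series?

7

The largest autocorrelation is r_7 = 0.69; the remaining lags stay at or below 0.02.
The dominant spike at lag 7 indicates a seasonal period of 7.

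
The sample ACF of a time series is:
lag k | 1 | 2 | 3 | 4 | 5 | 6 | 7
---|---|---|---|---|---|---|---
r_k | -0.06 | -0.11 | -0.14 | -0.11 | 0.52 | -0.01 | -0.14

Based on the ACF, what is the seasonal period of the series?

The largest autocorrelation is r_5 = 0.52; the remaining lags stay at or below -0.01.
The dominant spike at lag 5 indicates a seasonal period of 5.

5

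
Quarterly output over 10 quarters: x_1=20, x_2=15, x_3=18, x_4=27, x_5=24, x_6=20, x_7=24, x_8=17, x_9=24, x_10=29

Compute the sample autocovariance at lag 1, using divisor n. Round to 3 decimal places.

Mean x̄ = (20 + 15 + 18 + 27 + 24 + 20 + 24 + 17 + 24 + 29)/10 = 21.8000
Σ_{t=1}^{9}(x_t−x̄)(x_{t+1}−x̄) = 16.5600
γ_1 = 16.5600 / 10 = 1.656

1.656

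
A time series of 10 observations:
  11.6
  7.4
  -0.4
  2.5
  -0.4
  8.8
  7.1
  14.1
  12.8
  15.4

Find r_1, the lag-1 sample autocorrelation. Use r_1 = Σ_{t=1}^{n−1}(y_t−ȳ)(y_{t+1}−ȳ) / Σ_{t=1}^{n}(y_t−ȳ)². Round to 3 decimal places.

0.484

Mean ȳ = (11.6 + 7.4 − 0.4 + 2.5 − 0.4 + 8.8 + 7.1 + 14.1 + 12.8 + 15.4)/10 = 7.8900
Numerator Σ_{t=1}^{9}(y_t−ȳ)(y_{t+1}−ȳ) = 145.8069
Denominator Σ(y_t−ȳ)² = 301.0290
r_1 = 145.8069 / 301.0290 = 0.484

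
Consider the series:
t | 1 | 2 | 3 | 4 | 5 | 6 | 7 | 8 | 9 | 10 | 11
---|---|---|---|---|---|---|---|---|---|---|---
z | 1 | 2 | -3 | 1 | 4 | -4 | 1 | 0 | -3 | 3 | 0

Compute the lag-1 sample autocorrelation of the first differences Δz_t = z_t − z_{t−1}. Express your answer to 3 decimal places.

First differences Δz: 1, -5, 4, 3, -8, 5, -1, -3, 6, -3
Mean of differences = -0.1000
Numerator Σ(Δz_t−Δz̄)(Δz_{t+1}−Δz̄) = -114.9100
Denominator Σ(Δz_t−Δz̄)² = 194.9000
r_1(Δz) = -114.9100 / 194.9000 = -0.590

-0.590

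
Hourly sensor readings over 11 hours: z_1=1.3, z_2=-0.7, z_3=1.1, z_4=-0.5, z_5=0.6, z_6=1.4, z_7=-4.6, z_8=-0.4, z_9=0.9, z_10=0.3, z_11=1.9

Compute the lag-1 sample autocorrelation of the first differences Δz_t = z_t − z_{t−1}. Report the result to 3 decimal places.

First differences Δz: -2.0, 1.8, -1.6, 1.1, 0.8, -6.0, 4.2, 1.3, -0.6, 1.6
Mean of differences = 0.0600
Numerator Σ(Δz_t−Δz̄)(Δz_{t+1}−Δz̄) = -33.7036
Denominator Σ(Δz_t−Δz̄)² = 69.8640
r_1(Δz) = -33.7036 / 69.8640 = -0.482

-0.482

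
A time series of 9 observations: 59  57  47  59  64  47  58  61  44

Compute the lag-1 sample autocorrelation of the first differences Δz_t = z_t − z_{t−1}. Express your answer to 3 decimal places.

First differences Δz: -2, -10, 12, 5, -17, 11, 3, -17
Mean of differences = -1.8750
Numerator Σ(Δz_t−Δz̄)(Δz_{t+1}−Δz̄) = -326.0156
Denominator Σ(Δz_t−Δz̄)² = 952.8750
r_1(Δz) = -326.0156 / 952.8750 = -0.342

-0.342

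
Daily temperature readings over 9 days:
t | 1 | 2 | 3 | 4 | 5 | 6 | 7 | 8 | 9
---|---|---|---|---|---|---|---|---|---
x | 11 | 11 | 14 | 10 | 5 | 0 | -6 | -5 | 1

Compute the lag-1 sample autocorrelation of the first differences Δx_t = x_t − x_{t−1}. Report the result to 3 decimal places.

0.306

First differences Δx: 0, 3, -4, -5, -5, -6, 1, 6
Mean of differences = -1.2500
Numerator Σ(Δx_t−Δx̄)(Δx_{t+1}−Δx̄) = 41.4375
Denominator Σ(Δx_t−Δx̄)² = 135.5000
r_1(Δx) = 41.4375 / 135.5000 = 0.306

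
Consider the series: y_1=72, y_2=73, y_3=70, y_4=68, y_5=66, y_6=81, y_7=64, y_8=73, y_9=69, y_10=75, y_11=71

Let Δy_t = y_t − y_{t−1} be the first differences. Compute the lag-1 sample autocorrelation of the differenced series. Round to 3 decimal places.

First differences Δy: 1, -3, -2, -2, 15, -17, 9, -4, 6, -4
Mean of differences = -0.1000
Numerator Σ(Δy_t−Δȳ)(Δy_{t+1}−Δȳ) = -514.8100
Denominator Σ(Δy_t−Δȳ)² = 680.9000
r_1(Δy) = -514.8100 / 680.9000 = -0.756

-0.756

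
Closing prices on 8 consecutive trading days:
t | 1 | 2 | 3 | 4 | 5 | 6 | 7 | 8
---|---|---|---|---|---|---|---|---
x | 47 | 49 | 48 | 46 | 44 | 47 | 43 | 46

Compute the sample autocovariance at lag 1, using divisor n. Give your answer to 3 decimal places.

Mean x̄ = (47 + 49 + 48 + 46 + 44 + 47 + 43 + 46)/8 = 46.2500
Deviations: 0.7500, 2.7500, 1.7500, -0.2500, -2.2500, 0.7500, -3.2500, -0.2500
Σ_{t=1}^{7}(x_t−x̄)(x_{t+1}−x̄) = 3.6875
γ_1 = 3.6875 / 8 = 0.461

0.461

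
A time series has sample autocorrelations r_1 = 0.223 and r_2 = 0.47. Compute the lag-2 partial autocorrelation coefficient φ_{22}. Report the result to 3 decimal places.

φ_{22} = (r_2 − r_1²) / (1 − r_1²)
r_1² = (0.223)² = 0.049729
Numerator = 0.47 − 0.0497 = 0.4203; denominator = 1 − 0.0497 = 0.9503
φ_{22} = 0.4203 / 0.9503 = 0.442

0.442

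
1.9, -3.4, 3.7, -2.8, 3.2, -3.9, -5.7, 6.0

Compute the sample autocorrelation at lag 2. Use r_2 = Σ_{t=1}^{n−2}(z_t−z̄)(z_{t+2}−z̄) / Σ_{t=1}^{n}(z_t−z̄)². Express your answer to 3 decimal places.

Mean z̄ = (1.9 − 3.4 + 3.7 − 2.8 + 3.2 − 3.9 − 5.7 + 6.0)/8 = -0.1250
Deviations from mean: 2.0250, -3.2750, 3.8250, -2.6750, 3.3250, -3.7750, -5.5750, 6.1250
Σ(z_t−z̄)(z_{t+2}−z̄) = (7.7456) + (8.7606) + (12.7181) + (10.0981) + (-18.5369) + (-23.1219) = -2.3363
Denominator Σ(z_t−z̄)² = 130.5150
r_2 = -2.3363 / 130.5150 = -0.018

-0.018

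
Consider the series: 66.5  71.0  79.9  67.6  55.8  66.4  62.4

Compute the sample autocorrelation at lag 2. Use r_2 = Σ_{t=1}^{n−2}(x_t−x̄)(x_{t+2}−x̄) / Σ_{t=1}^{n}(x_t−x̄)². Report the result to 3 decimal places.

Mean x̄ = (66.5 + 71.0 + 79.9 + 67.6 + 55.8 + 66.4 + 62.4)/7 = 67.0857
Deviations from mean: -0.5857, 3.9143, 12.8143, 0.5143, -11.2857, -0.6857, -4.6857
Numerator Σ_{t=1}^{5}(x_t−x̄)(x_{t+2}−x̄) = -97.5818
Denominator Σ(x_t−x̄)² = 329.9286
r_2 = -97.5818 / 329.9286 = -0.296

-0.296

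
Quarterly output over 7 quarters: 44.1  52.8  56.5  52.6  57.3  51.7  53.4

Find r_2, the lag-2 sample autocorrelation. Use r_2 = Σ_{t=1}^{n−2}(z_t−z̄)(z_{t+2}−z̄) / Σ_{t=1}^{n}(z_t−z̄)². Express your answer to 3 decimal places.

Mean z̄ = (44.1 + 52.8 + 56.5 + 52.6 + 57.3 + 51.7 + 53.4)/7 = 52.6286
Deviations from mean: -8.5286, 0.1714, 3.8714, -0.0286, 4.6714, -0.9286, 0.7714
Numerator Σ_{t=1}^{5}(z_t−z̄)(z_{t+2}−z̄) = -11.3073
Denominator Σ(z_t−z̄)² = 111.0343
r_2 = -11.3073 / 111.0343 = -0.102

-0.102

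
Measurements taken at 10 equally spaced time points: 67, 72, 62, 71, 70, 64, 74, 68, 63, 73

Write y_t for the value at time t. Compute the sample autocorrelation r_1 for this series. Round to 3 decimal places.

-0.584

Mean ȳ = (67 + 72 + 62 + 71 + 70 + 64 + 74 + 68 + 63 + 73)/10 = 68.4000
Numerator Σ_{t=1}^{9}(y_t−ȳ)(y_{t+1}−ȳ) = -97.1600
Denominator Σ(y_t−ȳ)² = 166.4000
r_1 = -97.1600 / 166.4000 = -0.584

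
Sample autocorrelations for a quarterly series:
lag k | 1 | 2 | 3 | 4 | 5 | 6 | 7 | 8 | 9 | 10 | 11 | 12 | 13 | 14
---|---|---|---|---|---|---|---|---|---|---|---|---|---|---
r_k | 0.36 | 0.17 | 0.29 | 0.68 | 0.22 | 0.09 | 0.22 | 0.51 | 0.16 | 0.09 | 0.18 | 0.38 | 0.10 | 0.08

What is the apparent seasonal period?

The largest autocorrelation is r_4 = 0.68, with weaker echoes at lags 8 (0.51) and 12 (0.38); the remaining lags stay at or below 0.36. The elevated value at lag 1 (0.36), dropping to 0.17 at lag 2, reflects decaying short-term dependence rather than seasonality.
The dominant spike at lag 4 indicates a seasonal period of 4.

4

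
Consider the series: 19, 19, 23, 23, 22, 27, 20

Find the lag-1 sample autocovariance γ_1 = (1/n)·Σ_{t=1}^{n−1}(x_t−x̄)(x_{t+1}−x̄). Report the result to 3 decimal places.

Mean x̄ = (19 + 19 + 23 + 23 + 22 + 27 + 20)/7 = 21.8571
Σ_{t=1}^{6}(x_t−x̄)(x_{t+1}−x̄) = -2.4490
γ_1 = -2.4490 / 7 = -0.350

-0.350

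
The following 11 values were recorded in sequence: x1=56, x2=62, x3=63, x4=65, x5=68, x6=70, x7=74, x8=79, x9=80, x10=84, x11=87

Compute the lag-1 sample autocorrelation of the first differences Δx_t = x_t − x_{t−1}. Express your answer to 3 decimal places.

First differences Δx: 6, 1, 2, 3, 2, 4, 5, 1, 4, 3
Mean of differences = 3.1000
Numerator Σ(Δx_t−Δx̄)(Δx_{t+1}−Δx̄) = -8.8100
Denominator Σ(Δx_t−Δx̄)² = 24.9000
r_1(Δx) = -8.8100 / 24.9000 = -0.354

-0.354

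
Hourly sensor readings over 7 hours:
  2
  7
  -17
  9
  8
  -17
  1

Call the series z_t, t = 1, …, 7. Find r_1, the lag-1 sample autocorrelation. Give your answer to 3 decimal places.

-0.455

Mean z̄ = (2 + 7 − 17 + 9 + 8 − 17 + 1)/7 = -1.0000
Σ(z_t−z̄)(z_{t+1}−z̄) = (24.0000) + (-128.0000) + (-160.0000) + (90.0000) + (-144.0000) + (-32.0000) = -350.0000
Denominator Σ(z_t−z̄)² = 770.0000
r_1 = -350.0000 / 770.0000 = -0.455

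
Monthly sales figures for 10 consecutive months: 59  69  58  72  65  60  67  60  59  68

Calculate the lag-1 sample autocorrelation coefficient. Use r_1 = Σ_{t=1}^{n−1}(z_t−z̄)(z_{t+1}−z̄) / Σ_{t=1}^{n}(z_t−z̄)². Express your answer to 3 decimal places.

-0.533

Mean z̄ = (59 + 69 + 58 + 72 + 65 + 60 + 67 + 60 + 59 + 68)/10 = 63.7000
Numerator Σ_{t=1}^{9}(z_t−z̄)(z_{t+1}−z̄) = -123.6900
Denominator Σ(z_t−z̄)² = 232.1000
r_1 = -123.6900 / 232.1000 = -0.533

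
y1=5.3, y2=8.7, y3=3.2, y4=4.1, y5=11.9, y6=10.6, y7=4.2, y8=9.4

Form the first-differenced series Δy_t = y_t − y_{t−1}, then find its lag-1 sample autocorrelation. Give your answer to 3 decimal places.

First differences Δy: 3.4, -5.5, 0.9, 7.8, -1.3, -6.4, 5.2
Mean of differences = 0.5857
Numerator Σ(Δy_t−Δȳ)(Δy_{t+1}−Δȳ) = -49.4373
Denominator Σ(Δy_t−Δȳ)² = 170.7486
r_1(Δy) = -49.4373 / 170.7486 = -0.290

-0.290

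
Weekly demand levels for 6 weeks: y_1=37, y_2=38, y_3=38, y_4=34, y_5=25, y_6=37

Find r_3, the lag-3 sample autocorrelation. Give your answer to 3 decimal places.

Mean ȳ = (37 + 38 + 38 + 34 + 25 + 37)/6 = 34.8333
Σ(y_t−ȳ)(y_{t+3}−ȳ) = (-1.8056) + (-31.1389) + (6.8611) = -26.0833
Denominator Σ(y_t−ȳ)² = 126.8333
r_3 = -26.0833 / 126.8333 = -0.206

-0.206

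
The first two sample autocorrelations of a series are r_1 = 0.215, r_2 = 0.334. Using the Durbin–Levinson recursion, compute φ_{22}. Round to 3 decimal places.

0.302

φ_{22} = (r_2 − r_1²) / (1 − r_1²)
r_1² = (0.215)² = 0.046225
Numerator = 0.334 − 0.0462 = 0.2878; denominator = 1 − 0.0462 = 0.9538
φ_{22} = 0.2878 / 0.9538 = 0.302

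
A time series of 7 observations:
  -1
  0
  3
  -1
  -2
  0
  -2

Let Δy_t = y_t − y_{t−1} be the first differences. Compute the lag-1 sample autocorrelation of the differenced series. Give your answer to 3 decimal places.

First differences Δy: 1, 3, -4, -1, 2, -2
Mean of differences = -0.1667
Numerator Σ(Δy_t−Δȳ)(Δy_{t+1}−Δȳ) = -11.0278
Denominator Σ(Δy_t−Δȳ)² = 34.8333
r_1(Δy) = -11.0278 / 34.8333 = -0.317

-0.317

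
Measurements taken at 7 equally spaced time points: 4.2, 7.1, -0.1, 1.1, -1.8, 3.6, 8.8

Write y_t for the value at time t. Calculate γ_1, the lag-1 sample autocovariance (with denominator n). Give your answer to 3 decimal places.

1.304

Mean ȳ = (4.2 + 7.1 − 0.1 + 1.1 − 1.8 + 3.6 + 8.8)/7 = 3.2714
Σ_{t=1}^{6}(y_t−ȳ)(y_{t+1}−ȳ) = 9.1306
γ_1 = 9.1306 / 7 = 1.304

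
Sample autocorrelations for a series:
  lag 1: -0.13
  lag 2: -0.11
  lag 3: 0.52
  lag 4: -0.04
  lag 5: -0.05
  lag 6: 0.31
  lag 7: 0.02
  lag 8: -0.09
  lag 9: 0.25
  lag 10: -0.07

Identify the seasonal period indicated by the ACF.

The largest autocorrelation is r_3 = 0.52, with weaker echoes at lags 6 (0.31) and 9 (0.25); the remaining lags stay at or below 0.02.
The dominant spike at lag 3 indicates a seasonal period of 3.

3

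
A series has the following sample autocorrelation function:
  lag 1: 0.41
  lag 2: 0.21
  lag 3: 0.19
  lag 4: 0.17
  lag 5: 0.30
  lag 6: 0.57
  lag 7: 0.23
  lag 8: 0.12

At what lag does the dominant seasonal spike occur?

6

The largest autocorrelation is r_6 = 0.57; the remaining lags stay at or below 0.41. The elevated value at lag 1 (0.41), dropping to 0.21 at lag 2, reflects decaying short-term dependence rather than seasonality.
The dominant spike at lag 6 indicates a seasonal period of 6.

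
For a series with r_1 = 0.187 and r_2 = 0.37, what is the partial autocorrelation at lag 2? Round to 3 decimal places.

φ_{22} = (r_2 − r_1²) / (1 − r_1²)
r_1² = (0.187)² = 0.034969
Numerator = 0.37 − 0.0350 = 0.3350; denominator = 1 − 0.0350 = 0.9650
φ_{22} = 0.3350 / 0.9650 = 0.347

0.347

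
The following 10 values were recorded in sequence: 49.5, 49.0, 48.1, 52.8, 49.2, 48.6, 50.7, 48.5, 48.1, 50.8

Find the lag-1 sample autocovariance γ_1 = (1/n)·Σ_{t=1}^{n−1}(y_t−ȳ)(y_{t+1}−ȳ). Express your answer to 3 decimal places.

Mean ȳ = (49.5 + 49.0 + 48.1 + 52.8 + 49.2 + 48.6 + 50.7 + 48.5 + 48.1 + 50.8)/10 = 49.5300
Σ_{t=1}^{9}(y_t−ȳ)(y_{t+1}−ȳ) = -7.3109
γ_1 = -7.3109 / 10 = -0.731

-0.731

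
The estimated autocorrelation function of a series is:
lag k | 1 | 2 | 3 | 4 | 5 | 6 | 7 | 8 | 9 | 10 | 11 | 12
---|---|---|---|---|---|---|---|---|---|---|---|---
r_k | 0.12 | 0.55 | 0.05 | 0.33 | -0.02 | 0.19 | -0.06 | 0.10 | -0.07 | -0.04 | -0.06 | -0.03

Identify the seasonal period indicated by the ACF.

The largest autocorrelation is r_2 = 0.55, with weaker echoes at lags 4 (0.33) and 6 (0.19); the remaining lags stay at or below 0.12.
The dominant spike at lag 2 indicates a seasonal period of 2.

2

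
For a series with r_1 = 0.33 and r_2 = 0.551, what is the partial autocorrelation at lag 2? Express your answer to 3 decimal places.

0.496

φ_{22} = (r_2 − r_1²) / (1 − r_1²)
r_1² = (0.33)² = 0.1089
Numerator = 0.551 − 0.1089 = 0.4421; denominator = 1 − 0.1089 = 0.8911
φ_{22} = 0.4421 / 0.8911 = 0.496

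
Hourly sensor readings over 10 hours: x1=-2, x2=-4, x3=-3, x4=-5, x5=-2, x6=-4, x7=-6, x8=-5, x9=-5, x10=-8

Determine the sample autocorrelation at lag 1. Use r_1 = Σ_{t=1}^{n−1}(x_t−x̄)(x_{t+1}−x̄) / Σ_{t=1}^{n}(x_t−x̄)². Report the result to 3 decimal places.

Mean x̄ = (-2 − 4 − 3 − 5 − 2 − 4 − 6 − 5 − 5 − 8)/10 = -4.4000
Numerator Σ_{t=1}^{9}(x_t−x̄)(x_{t+1}−x̄) = 3.0400
Denominator Σ(x_t−x̄)² = 30.4000
r_1 = 3.0400 / 30.4000 = 0.100

0.100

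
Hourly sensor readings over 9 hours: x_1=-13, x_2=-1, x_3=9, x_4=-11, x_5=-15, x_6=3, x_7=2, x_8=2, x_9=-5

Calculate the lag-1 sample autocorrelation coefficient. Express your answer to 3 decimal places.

-0.038

Mean x̄ = (-13 − 1 + 9 − 11 − 15 + 3 + 2 + 2 − 5)/9 = -3.2222
Numerator Σ_{t=1}^{8}(x_t−x̄)(x_{t+1}−x̄) = -20.8272
Denominator Σ(x_t−x̄)² = 545.5556
r_1 = -20.8272 / 545.5556 = -0.038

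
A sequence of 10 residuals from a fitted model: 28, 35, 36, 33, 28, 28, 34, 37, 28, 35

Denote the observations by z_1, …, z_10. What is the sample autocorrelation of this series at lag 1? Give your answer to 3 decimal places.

-0.115

Mean z̄ = (28 + 35 + 36 + 33 + 28 + 28 + 34 + 37 + 28 + 35)/10 = 32.2000
Numerator Σ_{t=1}^{9}(z_t−z̄)(z_{t+1}−z̄) = -14.6400
Denominator Σ(z_t−z̄)² = 127.6000
r_1 = -14.6400 / 127.6000 = -0.115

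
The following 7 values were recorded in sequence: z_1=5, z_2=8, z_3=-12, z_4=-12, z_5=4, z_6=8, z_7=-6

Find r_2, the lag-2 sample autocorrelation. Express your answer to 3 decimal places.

-0.693

Mean z̄ = (5 + 8 − 12 − 12 + 4 + 8 − 6)/7 = -0.7143
Deviations from mean: 5.7143, 8.7143, -11.2857, -11.2857, 4.7143, 8.7143, -5.2857
Σ(z_t−z̄)(z_{t+2}−z̄) = (-64.4898) + (-98.3469) + (-53.2041) + (-98.3469) + (-24.9184) = -339.3061
Denominator Σ(z_t−z̄)² = 489.4286
r_2 = -339.3061 / 489.4286 = -0.693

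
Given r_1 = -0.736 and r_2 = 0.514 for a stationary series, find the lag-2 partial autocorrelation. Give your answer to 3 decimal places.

φ_{22} = (r_2 − r_1²) / (1 − r_1²)
r_1² = (-0.736)² = 0.541696
Numerator = 0.514 − 0.5417 = -0.0277; denominator = 1 − 0.5417 = 0.4583
φ_{22} = -0.0277 / 0.4583 = -0.060

-0.060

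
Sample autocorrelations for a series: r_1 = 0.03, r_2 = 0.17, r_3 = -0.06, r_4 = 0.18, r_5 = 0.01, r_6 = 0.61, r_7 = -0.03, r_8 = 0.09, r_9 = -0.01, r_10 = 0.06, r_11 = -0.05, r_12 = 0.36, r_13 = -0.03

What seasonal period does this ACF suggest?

The largest autocorrelation is r_6 = 0.61, with a weaker echo at lag 12 (0.36); the remaining lags stay at or below 0.18.
The dominant spike at lag 6 indicates a seasonal period of 6.

6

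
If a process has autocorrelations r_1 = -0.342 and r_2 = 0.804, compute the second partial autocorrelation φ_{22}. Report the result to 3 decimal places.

0.778

φ_{22} = (r_2 − r_1²) / (1 − r_1²)
r_1² = (-0.342)² = 0.116964
Numerator = 0.804 − 0.1170 = 0.6870; denominator = 1 − 0.1170 = 0.8830
φ_{22} = 0.6870 / 0.8830 = 0.778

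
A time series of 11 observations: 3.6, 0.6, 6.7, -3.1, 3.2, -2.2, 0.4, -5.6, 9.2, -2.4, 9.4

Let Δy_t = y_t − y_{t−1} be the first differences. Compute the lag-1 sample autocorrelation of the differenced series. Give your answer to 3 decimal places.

First differences Δy: -3.0, 6.1, -9.8, 6.3, -5.4, 2.6, -6.0, 14.8, -11.6, 11.8
Mean of differences = 0.5800
Numerator Σ(Δy_t−Δȳ)(Δy_{t+1}−Δȳ) = -599.4364
Denominator Σ(Δy_t−Δȳ)² = 743.3360
r_1(Δy) = -599.4364 / 743.3360 = -0.806

-0.806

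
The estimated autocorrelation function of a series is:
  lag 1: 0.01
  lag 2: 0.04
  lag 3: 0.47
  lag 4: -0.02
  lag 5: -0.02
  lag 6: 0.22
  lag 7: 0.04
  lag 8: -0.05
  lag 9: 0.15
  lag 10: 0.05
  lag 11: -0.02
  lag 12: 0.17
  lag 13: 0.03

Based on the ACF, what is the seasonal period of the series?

3

The largest autocorrelation is r_3 = 0.47, with weaker echoes at lags 6 (0.22), 9 (0.15) and 12 (0.17); the remaining lags stay at or below 0.05.
The dominant spike at lag 3 indicates a seasonal period of 3.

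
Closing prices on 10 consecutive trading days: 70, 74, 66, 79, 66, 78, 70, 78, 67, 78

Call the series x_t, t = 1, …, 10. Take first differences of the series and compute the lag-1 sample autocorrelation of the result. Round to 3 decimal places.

-0.892

First differences Δx: 4, -8, 13, -13, 12, -8, 8, -11, 11
Mean of differences = 0.8889
Numerator Σ(Δx_t−Δx̄)(Δx_{t+1}−Δx̄) = -824.5679
Denominator Σ(Δx_t−Δx̄)² = 924.8889
r_1(Δx) = -824.5679 / 924.8889 = -0.892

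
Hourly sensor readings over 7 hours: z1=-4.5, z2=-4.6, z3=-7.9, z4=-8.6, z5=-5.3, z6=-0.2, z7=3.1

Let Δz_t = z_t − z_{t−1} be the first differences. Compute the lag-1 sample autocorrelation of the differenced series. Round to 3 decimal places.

First differences Δz: -0.1, -3.3, -0.7, 3.3, 5.1, 3.3
Mean of differences = 1.2667
Numerator Σ(Δz_t−Δz̄)(Δz_{t+1}−Δz̄) = 26.8122
Denominator Σ(Δz_t−Δz̄)² = 49.5533
r_1(Δz) = 26.8122 / 49.5533 = 0.541

0.541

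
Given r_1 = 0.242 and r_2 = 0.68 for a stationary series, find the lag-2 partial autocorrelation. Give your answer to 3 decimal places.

0.660

φ_{22} = (r_2 − r_1²) / (1 − r_1²)
r_1² = (0.242)² = 0.058564
Numerator = 0.68 − 0.0586 = 0.6214; denominator = 1 − 0.0586 = 0.9414
φ_{22} = 0.6214 / 0.9414 = 0.660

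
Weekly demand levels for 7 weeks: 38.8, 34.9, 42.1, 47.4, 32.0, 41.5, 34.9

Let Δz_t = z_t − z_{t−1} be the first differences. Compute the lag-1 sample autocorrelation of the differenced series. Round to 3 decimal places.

First differences Δz: -3.9, 7.2, 5.3, -15.4, 9.5, -6.6
Mean of differences = -0.6500
Numerator Σ(Δz_t−Δz̄)(Δz_{t+1}−Δz̄) = -276.6725
Denominator Σ(Δz_t−Δz̄)² = 463.5750
r_1(Δz) = -276.6725 / 463.5750 = -0.597

-0.597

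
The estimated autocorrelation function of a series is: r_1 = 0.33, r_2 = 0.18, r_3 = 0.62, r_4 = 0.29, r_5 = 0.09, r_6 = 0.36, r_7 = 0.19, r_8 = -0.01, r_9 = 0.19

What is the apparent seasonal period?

3

The largest autocorrelation is r_3 = 0.62, with a weaker echo at lag 6 (0.36); the remaining lags stay at or below 0.33. The elevated value at lag 1 (0.33), dropping to 0.18 at lag 2, reflects decaying short-term dependence rather than seasonality.
The dominant spike at lag 3 indicates a seasonal period of 3.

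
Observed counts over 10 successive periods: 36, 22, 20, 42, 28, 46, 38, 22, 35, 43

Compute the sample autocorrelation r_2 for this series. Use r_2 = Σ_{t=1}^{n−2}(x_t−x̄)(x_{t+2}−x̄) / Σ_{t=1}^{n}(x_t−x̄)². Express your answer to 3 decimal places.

Mean x̄ = (36 + 22 + 20 + 42 + 28 + 46 + 38 + 22 + 35 + 43)/10 = 33.2000
Numerator Σ_{t=1}^{8}(x_t−x̄)(x_{t+2}−x̄) = -223.6800
Denominator Σ(x_t−x̄)² = 823.6000
r_2 = -223.6800 / 823.6000 = -0.272

-0.272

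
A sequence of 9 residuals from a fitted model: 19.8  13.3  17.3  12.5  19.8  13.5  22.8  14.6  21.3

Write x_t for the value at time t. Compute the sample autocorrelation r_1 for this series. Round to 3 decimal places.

-0.659

Mean x̄ = (19.8 + 13.3 + 17.3 + 12.5 + 19.8 + 13.5 + 22.8 + 14.6 + 21.3)/9 = 17.2111
Numerator Σ_{t=1}^{8}(x_t−x̄)(x_{t+1}−x̄) = -78.7068
Denominator Σ(x_t−x̄)² = 119.4489
r_1 = -78.7068 / 119.4489 = -0.659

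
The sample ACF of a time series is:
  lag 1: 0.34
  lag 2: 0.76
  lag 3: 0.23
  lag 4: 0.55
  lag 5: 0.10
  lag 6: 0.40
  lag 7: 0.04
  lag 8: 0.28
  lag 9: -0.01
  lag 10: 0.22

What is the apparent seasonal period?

The largest autocorrelation is r_2 = 0.76, with weaker echoes at lags 4 (0.55) and 6 (0.40); the remaining lags stay at or below 0.34.
The dominant spike at lag 2 indicates a seasonal period of 2.

2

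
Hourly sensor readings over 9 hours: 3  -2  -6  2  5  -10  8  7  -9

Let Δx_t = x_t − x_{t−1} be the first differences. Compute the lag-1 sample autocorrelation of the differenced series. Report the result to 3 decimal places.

-0.326

First differences Δx: -5, -4, 8, 3, -15, 18, -1, -16
Mean of differences = -1.5000
Numerator Σ(Δx_t−Δx̄)(Δx_{t+1}−Δx̄) = -293.7500
Denominator Σ(Δx_t−Δx̄)² = 902.0000
r_1(Δx) = -293.7500 / 902.0000 = -0.326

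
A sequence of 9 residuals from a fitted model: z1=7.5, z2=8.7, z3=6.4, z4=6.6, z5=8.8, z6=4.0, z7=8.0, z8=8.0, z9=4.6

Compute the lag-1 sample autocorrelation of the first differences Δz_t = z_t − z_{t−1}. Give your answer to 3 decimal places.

-0.538

First differences Δz: 1.2, -2.3, 0.2, 2.2, -4.8, 4.0, 0.0, -3.4
Mean of differences = -0.3625
Numerator Σ(Δz_t−Δz̄)(Δz_{t+1}−Δz̄) = -32.9252
Denominator Σ(Δz_t−Δz̄)² = 61.1588
r_1(Δz) = -32.9252 / 61.1588 = -0.538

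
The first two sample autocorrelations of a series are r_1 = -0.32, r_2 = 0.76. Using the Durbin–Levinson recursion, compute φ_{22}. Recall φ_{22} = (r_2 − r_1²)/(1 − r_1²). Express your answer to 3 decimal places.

φ_{22} = (r_2 − r_1²) / (1 − r_1²)
r_1² = (-0.32)² = 0.1024
Numerator = 0.76 − 0.1024 = 0.6576; denominator = 1 − 0.1024 = 0.8976
φ_{22} = 0.6576 / 0.8976 = 0.733

0.733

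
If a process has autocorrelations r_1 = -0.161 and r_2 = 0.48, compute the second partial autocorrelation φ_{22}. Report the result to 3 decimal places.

φ_{22} = (r_2 − r_1²) / (1 − r_1²)
r_1² = (-0.161)² = 0.025921
Numerator = 0.48 − 0.0259 = 0.4541; denominator = 1 − 0.0259 = 0.9741
φ_{22} = 0.4541 / 0.9741 = 0.466

0.466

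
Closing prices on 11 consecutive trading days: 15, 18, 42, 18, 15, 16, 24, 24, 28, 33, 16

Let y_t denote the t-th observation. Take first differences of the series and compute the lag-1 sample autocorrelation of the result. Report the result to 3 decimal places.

First differences Δy: 3, 24, -24, -3, 1, 8, 0, 4, 5, -17
Mean of differences = 0.1000
Numerator Σ(Δy_t−Δȳ)(Δy_{t+1}−Δȳ) = -493.5100
Denominator Σ(Δy_t−Δȳ)² = 1564.9000
r_1(Δy) = -493.5100 / 1564.9000 = -0.315

-0.315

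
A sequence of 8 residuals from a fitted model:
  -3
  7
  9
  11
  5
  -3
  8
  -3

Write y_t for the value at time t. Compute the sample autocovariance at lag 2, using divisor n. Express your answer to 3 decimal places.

Mean ȳ = (-3 + 7 + 9 + 11 + 5 − 3 + 8 − 3)/8 = 3.8750
Deviations: -6.8750, 3.1250, 5.1250, 7.1250, 1.1250, -6.8750, 4.1250, -6.8750
Σ_{t=1}^{6}(y_t−ȳ)(y_{t+2}−ȳ) = -4.2813
γ_2 = -4.2813 / 8 = -0.535

-0.535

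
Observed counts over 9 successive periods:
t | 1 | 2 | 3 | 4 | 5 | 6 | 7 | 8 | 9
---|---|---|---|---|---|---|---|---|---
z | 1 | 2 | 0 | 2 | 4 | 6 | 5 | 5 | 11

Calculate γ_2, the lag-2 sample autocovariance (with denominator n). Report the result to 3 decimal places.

Mean z̄ = (1 + 2 + 0 + 2 + 4 + 6 + 5 + 5 + 11)/9 = 4.0000
Σ_{t=1}^{7}(z_t−z̄)(z_{t+2}−z̄) = 21.0000
γ_2 = 21.0000 / 9 = 2.333

2.333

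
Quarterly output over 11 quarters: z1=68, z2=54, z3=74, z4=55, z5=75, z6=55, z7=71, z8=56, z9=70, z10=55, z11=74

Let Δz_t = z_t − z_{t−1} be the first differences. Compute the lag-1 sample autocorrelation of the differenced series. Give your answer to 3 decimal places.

First differences Δz: -14, 20, -19, 20, -20, 16, -15, 14, -15, 19
Mean of differences = 0.6000
Numerator Σ(Δz_t−Δz̄)(Δz_{t+1}−Δz̄) = -2705.9600
Denominator Σ(Δz_t−Δz̄)² = 3016.4000
r_1(Δz) = -2705.9600 / 3016.4000 = -0.897

-0.897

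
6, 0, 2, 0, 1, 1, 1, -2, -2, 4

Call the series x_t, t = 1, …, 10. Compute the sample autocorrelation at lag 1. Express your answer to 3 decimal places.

-0.115

Mean x̄ = (6 + 0 + 2 + 0 + 1 + 1 + 1 − 2 − 2 + 4)/10 = 1.1000
Numerator Σ_{t=1}^{9}(x_t−x̄)(x_{t+1}−x̄) = -6.3100
Denominator Σ(x_t−x̄)² = 54.9000
r_1 = -6.3100 / 54.9000 = -0.115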